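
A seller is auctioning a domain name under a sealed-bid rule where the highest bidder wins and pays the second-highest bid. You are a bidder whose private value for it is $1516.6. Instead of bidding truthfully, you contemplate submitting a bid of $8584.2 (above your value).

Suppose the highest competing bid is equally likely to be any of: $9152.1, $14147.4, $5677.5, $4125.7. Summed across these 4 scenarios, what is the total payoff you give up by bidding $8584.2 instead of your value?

The deviation costs you only when the competing bid falls strictly between $1516.6 and $8584.2; elsewhere both bids give the same outcome.
$9152.1: outcomes coincide → loss $0.
$14147.4: outcomes coincide → loss $0.
$5677.5: truthful payoff $0, deviation payoff −$4160.9 → loss $4160.9.
$4125.7: truthful payoff $0, deviation payoff −$2609.1 → loss $2609.1.
Total loss = $4160.9 + $2609.1 = $6770.

$6770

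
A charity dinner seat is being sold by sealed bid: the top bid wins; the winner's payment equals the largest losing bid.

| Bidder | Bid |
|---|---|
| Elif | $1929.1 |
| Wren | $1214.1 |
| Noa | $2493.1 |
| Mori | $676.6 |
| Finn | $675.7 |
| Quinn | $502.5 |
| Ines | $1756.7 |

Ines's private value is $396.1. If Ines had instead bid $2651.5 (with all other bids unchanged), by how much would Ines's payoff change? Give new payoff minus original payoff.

The highest bid among the other bidders is $2493.1; Ines's bid doesn't change that.
Original bid $1756.7: Ines is not highest (top rival bid is $2493.1); payoff $0.
Alternative bid $2651.5: Ines is highest, pays the top rival bid $2493.1; payoff $396.1 − $2493.1 = −$2097.
Change in payoff = −$2097 − ($0) = −$2097.

−$2097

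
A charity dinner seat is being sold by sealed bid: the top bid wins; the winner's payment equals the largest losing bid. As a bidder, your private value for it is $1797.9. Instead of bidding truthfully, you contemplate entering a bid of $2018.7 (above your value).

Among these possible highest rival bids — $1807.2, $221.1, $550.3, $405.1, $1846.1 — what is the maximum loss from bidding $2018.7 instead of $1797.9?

$1807.2: truthful gives $0, deviation gives −$9.3 → loss $9.3.
$221.1: same outcome either way → loss $0.
$550.3: same outcome either way → loss $0.
$405.1: same outcome either way → loss $0.
$1846.1: truthful gives $0, deviation gives −$48.2 → loss $48.2.
Maximum loss: $48.2.

$48.2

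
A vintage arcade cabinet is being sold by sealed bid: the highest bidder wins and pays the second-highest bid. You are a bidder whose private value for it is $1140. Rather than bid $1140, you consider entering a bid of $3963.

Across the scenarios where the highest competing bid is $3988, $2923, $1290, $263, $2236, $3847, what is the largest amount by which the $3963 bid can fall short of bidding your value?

$3988: same outcome either way → loss $0.
$2923: truthful gives $0, deviation gives −$1783 → loss $1783.
$1290: truthful gives $0, deviation gives −$150 → loss $150.
$263: same outcome either way → loss $0.
$2236: truthful gives $0, deviation gives −$1096 → loss $1096.
$3847: truthful gives $0, deviation gives −$2707 → loss $2707.
Maximum loss: $2707.

$2707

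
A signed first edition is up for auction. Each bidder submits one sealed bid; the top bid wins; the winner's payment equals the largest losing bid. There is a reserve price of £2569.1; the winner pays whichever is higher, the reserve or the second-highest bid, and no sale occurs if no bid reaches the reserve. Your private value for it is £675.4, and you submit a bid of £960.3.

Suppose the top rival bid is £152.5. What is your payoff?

Your bid £960.3 is the highest bid but falls below the reserve £2569.1, so the item goes unsold. Payoff £0.

£0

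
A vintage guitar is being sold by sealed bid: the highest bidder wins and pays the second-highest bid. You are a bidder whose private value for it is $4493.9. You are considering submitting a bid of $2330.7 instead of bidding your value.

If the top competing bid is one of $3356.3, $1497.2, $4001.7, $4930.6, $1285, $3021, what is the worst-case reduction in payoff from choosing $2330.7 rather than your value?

$3356.3: truthful gives $1137.6, deviation gives $0 → loss $1137.6.
$1497.2: same outcome either way → loss $0.
$4001.7: truthful gives $492.2, deviation gives $0 → loss $492.2.
$4930.6: same outcome either way → loss $0.
$1285: same outcome either way → loss $0.
$3021: truthful gives $1472.9, deviation gives $0 → loss $1472.9.
Maximum loss: $1472.9.

$1472.9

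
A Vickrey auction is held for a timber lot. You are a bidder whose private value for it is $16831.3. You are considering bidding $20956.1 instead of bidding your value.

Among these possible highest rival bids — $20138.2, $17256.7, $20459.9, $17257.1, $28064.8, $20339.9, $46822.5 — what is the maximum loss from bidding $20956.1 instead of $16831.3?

$3628.6

$20138.2: truthful gives $0, deviation gives −$3306.9 → loss $3306.9.
$17256.7: truthful gives $0, deviation gives −$425.4 → loss $425.4.
$20459.9: truthful gives $0, deviation gives −$3628.6 → loss $3628.6.
$17257.1: truthful gives $0, deviation gives −$425.8 → loss $425.8.
$28064.8: same outcome either way → loss $0.
$20339.9: truthful gives $0, deviation gives −$3508.6 → loss $3508.6.
$46822.5: same outcome either way → loss $0.
Maximum loss: $3628.6.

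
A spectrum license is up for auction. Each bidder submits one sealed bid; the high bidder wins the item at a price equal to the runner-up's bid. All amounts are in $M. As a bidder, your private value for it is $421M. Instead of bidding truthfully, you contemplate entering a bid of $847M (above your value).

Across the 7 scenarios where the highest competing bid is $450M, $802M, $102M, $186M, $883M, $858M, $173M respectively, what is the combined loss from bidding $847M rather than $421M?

The deviation costs you only when the competing bid falls strictly between $421M and $847M; elsewhere both bids give the same outcome.
$450M: truthful payoff $0M, deviation payoff −$29M → loss $29M.
$802M: truthful payoff $0M, deviation payoff −$381M → loss $381M.
$102M: outcomes coincide → loss $0M.
$186M: outcomes coincide → loss $0M.
$883M: outcomes coincide → loss $0M.
$858M: outcomes coincide → loss $0M.
$173M: outcomes coincide → loss $0M.
Total loss = $29M + $381M = $410M.
Because the price is fixed by the runner-up's bid, deviating from your value can only change a good outcome into a bad one — never the reverse.

$410M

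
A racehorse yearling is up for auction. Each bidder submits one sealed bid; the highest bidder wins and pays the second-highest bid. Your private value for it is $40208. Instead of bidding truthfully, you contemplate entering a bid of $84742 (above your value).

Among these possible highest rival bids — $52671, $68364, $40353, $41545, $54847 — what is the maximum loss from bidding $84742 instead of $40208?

$52671: truthful gives $0, deviation gives −$12463 → loss $12463.
$68364: truthful gives $0, deviation gives −$28156 → loss $28156.
$40353: truthful gives $0, deviation gives −$145 → loss $145.
$41545: truthful gives $0, deviation gives −$1337 → loss $1337.
$54847: truthful gives $0, deviation gives −$14639 → loss $14639.
Maximum loss: $28156.

$28156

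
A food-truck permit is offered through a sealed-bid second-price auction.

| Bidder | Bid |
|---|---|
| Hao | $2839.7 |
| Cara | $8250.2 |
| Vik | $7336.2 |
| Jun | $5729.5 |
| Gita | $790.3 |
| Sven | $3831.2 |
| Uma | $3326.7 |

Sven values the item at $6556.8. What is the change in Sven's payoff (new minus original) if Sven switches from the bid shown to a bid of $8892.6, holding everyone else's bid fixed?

The highest bid among the other bidders is $8250.2; Sven's bid doesn't change that.
Original bid $3831.2: Sven is not highest (top rival bid is $8250.2); payoff $0.
Alternative bid $8892.6: Sven is highest, pays the top rival bid $8250.2; payoff $6556.8 − $8250.2 = −$1693.4.
Change in payoff = −$1693.4 − ($0) = −$1693.4.

−$1693.4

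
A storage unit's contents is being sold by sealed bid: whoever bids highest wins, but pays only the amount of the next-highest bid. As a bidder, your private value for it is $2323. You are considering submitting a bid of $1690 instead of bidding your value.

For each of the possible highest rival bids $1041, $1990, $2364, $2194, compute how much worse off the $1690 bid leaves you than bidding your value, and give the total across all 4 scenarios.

The deviation costs you only when the competing bid falls strictly between $1690 and $2323; elsewhere both bids give the same outcome.
$1041: outcomes coincide → loss $0.
$1990: truthful payoff $333, deviation payoff $0 → loss $333.
$2364: outcomes coincide → loss $0.
$2194: truthful payoff $129, deviation payoff $0 → loss $129.
Total loss = $333 + $129 = $462.
In a second-price auction your bid sets only whether you win, not what you pay, so bidding your true value is weakly dominant.

$462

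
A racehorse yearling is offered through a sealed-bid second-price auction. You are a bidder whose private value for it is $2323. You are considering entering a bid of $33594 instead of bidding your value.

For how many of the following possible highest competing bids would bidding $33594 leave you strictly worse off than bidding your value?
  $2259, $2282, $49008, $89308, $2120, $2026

0

The deviation hurts exactly when the highest competing bid lies strictly between $2323 and $33594 — overbidding then wins at a price above your value.
$2259: below both → same outcome either way.
$2282: below both → same outcome either way.
$49008: above both → same outcome either way.
$89308: above both → same outcome either way.
$2120: below both → same outcome either way.
$2026: below both → same outcome either way.
Count: 0.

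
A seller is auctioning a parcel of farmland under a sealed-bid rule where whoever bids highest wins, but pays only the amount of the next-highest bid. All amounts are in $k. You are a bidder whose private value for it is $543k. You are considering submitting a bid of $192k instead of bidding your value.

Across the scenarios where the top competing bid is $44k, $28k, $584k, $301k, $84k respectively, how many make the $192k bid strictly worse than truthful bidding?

1

The deviation hurts exactly when the highest competing bid lies strictly between $192k and $543k — underbidding then forfeits a profitable win.
$44k: below both → same outcome either way.
$28k: below both → same outcome either way.
$584k: above both → same outcome either way.
$301k: inside the interval → strictly worse (loss $242k).
$84k: below both → same outcome either way.
Count: 1.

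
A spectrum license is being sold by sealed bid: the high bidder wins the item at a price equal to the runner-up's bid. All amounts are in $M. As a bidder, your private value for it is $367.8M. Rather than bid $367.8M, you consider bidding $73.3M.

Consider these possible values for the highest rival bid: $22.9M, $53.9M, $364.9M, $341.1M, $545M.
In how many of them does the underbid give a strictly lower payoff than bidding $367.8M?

The deviation hurts exactly when the highest competing bid lies strictly between $73.3M and $367.8M — underbidding then forfeits a profitable win.
$22.9M: below both → same outcome either way.
$53.9M: below both → same outcome either way.
$364.9M: inside the interval → strictly worse (loss $2.9M).
$341.1M: inside the interval → strictly worse (loss $26.7M).
$545M: above both → same outcome either way.
Count: 2.

2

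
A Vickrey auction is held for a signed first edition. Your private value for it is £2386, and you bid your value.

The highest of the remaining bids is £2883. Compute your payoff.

Your bid £2386 is below the highest competing bid £2883, so you lose.
A losing bidder pays nothing and receives nothing: payoff = £0.

£0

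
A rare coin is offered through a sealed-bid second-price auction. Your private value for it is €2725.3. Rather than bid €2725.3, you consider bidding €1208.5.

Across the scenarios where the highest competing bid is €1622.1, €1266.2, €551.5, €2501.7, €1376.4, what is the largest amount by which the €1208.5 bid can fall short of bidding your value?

€1622.1: truthful gives €1103.2, deviation gives €0 → loss €1103.2.
€1266.2: truthful gives €1459.1, deviation gives €0 → loss €1459.1.
€551.5: same outcome either way → loss €0.
€2501.7: truthful gives €223.6, deviation gives €0 → loss €223.6.
€1376.4: truthful gives €1348.9, deviation gives €0 → loss €1348.9.
Maximum loss: €1459.1.

€1459.1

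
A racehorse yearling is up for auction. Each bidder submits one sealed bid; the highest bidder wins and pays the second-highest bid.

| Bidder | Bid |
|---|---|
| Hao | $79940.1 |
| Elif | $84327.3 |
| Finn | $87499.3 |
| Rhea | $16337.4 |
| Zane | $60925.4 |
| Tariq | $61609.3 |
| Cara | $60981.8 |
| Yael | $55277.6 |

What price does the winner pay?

$84327.3

Highest bid: Finn at $87499.3, so Finn wins.
Second-highest bid: Elif at $84327.3 — that is the price the winner pays.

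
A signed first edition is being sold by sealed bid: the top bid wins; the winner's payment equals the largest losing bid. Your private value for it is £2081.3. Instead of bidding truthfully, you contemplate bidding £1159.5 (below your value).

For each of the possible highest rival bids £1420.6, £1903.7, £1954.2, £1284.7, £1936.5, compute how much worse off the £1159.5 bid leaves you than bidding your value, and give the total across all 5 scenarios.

The deviation costs you only when the competing bid falls strictly between £1159.5 and £2081.3; elsewhere both bids give the same outcome.
£1420.6: truthful payoff £660.7, deviation payoff £0 → loss £660.7.
£1903.7: truthful payoff £177.6, deviation payoff £0 → loss £177.6.
£1954.2: truthful payoff £127.1, deviation payoff £0 → loss £127.1.
£1284.7: truthful payoff £796.6, deviation payoff £0 → loss £796.6.
£1936.5: truthful payoff £144.8, deviation payoff £0 → loss £144.8.
Total loss = £660.7 + £177.6 + £127.1 + £796.6 + £144.8 = £1906.8.
In a second-price auction your bid sets only whether you win, not what you pay, so bidding your true value is weakly dominant.

£1906.8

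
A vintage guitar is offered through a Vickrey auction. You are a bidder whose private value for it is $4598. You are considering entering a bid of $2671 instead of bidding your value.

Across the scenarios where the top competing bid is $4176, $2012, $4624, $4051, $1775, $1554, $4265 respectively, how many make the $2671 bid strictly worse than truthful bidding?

The deviation hurts exactly when the highest competing bid lies strictly between $2671 and $4598 — underbidding then forfeits a profitable win.
$4176: inside the interval → strictly worse (loss $422).
$2012: below both → same outcome either way.
$4624: above both → same outcome either way.
$4051: inside the interval → strictly worse (loss $547).
$1775: below both → same outcome either way.
$1554: below both → same outcome either way.
$4265: inside the interval → strictly worse (loss $333).
Count: 3.

3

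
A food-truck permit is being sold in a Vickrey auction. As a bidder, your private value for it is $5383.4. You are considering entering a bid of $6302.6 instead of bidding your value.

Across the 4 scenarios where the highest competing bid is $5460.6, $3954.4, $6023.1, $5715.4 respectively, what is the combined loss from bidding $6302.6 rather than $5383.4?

The deviation costs you only when the competing bid falls strictly between $5383.4 and $6302.6; elsewhere both bids give the same outcome.
$5460.6: truthful payoff $0, deviation payoff −$77.2 → loss $77.2.
$3954.4: outcomes coincide → loss $0.
$6023.1: truthful payoff $0, deviation payoff −$639.7 → loss $639.7.
$5715.4: truthful payoff $0, deviation payoff −$332 → loss $332.
Total loss = $77.2 + $639.7 + $332 = $1048.9.

$1048.9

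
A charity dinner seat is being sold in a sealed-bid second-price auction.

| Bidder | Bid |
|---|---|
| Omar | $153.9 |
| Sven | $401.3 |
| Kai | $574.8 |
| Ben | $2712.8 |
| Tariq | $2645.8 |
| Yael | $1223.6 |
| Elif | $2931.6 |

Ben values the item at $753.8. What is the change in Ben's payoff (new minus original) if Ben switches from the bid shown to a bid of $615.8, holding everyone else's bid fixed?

The highest bid among the other bidders is $2931.6; Ben's bid doesn't change that.
Original bid $2712.8: Ben is not highest (top rival bid is $2931.6); payoff $0.
Alternative bid $615.8: Ben is not highest (top rival bid is $2931.6); payoff $0.
Change in payoff = $0 − ($0) = $0.

$0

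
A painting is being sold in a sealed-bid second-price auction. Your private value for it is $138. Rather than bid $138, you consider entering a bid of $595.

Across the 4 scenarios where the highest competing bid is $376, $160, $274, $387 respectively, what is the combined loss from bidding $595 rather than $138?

$645

The deviation costs you only when the competing bid falls strictly between $138 and $595; elsewhere both bids give the same outcome.
$376: truthful payoff $0, deviation payoff −$238 → loss $238.
$160: truthful payoff $0, deviation payoff −$22 → loss $22.
$274: truthful payoff $0, deviation payoff −$136 → loss $136.
$387: truthful payoff $0, deviation payoff −$249 → loss $249.
Total loss = $238 + $22 + $136 + $249 = $645.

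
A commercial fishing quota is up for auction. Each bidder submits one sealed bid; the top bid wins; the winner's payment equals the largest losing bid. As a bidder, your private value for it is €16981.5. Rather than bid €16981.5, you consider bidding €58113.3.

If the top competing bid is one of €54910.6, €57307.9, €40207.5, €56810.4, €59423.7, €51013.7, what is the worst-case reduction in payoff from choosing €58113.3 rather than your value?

€54910.6: truthful gives €0, deviation gives −€37929.1 → loss €37929.1.
€57307.9: truthful gives €0, deviation gives −€40326.4 → loss €40326.4.
€40207.5: truthful gives €0, deviation gives −€23226 → loss €23226.
€56810.4: truthful gives €0, deviation gives −€39828.9 → loss €39828.9.
€59423.7: same outcome either way → loss €0.
€51013.7: truthful gives €0, deviation gives −€34032.2 → loss €34032.2.
Maximum loss: €40326.4.

€40326.4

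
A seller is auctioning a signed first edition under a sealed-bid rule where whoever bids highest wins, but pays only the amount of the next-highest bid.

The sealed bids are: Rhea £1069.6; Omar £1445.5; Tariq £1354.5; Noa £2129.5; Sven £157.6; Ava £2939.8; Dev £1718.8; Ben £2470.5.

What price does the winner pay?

£2470.5

Highest bid: Ava at £2939.8, so Ava wins.
Second-highest bid: Ben at £2470.5 — that is the price the winner pays.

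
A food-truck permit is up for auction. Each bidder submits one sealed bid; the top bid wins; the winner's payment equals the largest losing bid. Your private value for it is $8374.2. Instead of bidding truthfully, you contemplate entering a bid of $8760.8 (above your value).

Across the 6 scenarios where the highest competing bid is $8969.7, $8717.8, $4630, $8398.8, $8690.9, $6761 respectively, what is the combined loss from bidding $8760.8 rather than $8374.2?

The deviation costs you only when the competing bid falls strictly between $8374.2 and $8760.8; elsewhere both bids give the same outcome.
$8969.7: outcomes coincide → loss $0.
$8717.8: truthful payoff $0, deviation payoff −$343.6 → loss $343.6.
$4630: outcomes coincide → loss $0.
$8398.8: truthful payoff $0, deviation payoff −$24.6 → loss $24.6.
$8690.9: truthful payoff $0, deviation payoff −$316.7 → loss $316.7.
$6761: outcomes coincide → loss $0.
Total loss = $343.6 + $24.6 + $316.7 = $684.9.
In a second-price auction your bid sets only whether you win, not what you pay, so bidding your true value is weakly dominant.

$684.9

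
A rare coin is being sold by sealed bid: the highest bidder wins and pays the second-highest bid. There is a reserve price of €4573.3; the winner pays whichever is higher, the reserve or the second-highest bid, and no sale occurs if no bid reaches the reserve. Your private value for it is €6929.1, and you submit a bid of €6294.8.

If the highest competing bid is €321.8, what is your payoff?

€2355.8

Your bid €6294.8 is the highest and exceeds the reserve.
Price = max(second-highest bid, reserve) = max(€321.8, €4573.3) = €4573.3.
Payoff = €6929.1 − €4573.3 = €2355.8.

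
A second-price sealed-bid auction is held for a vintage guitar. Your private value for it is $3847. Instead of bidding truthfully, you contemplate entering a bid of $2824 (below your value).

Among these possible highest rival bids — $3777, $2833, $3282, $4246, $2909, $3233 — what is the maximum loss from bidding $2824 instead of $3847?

$1014

$3777: truthful gives $70, deviation gives $0 → loss $70.
$2833: truthful gives $1014, deviation gives $0 → loss $1014.
$3282: truthful gives $565, deviation gives $0 → loss $565.
$4246: same outcome either way → loss $0.
$2909: truthful gives $938, deviation gives $0 → loss $938.
$3233: truthful gives $614, deviation gives $0 → loss $614.
Maximum loss: $1014.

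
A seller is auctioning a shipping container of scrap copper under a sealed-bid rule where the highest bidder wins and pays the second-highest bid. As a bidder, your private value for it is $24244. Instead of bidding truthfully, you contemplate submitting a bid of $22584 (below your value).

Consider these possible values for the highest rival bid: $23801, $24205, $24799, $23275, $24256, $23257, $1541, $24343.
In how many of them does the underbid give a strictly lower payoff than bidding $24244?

The deviation hurts exactly when the highest competing bid lies strictly between $22584 and $24244 — underbidding then forfeits a profitable win.
$23801: inside the interval → strictly worse (loss $443).
$24205: inside the interval → strictly worse (loss $39).
$24799: above both → same outcome either way.
$23275: inside the interval → strictly worse (loss $969).
$24256: above both → same outcome either way.
$23257: inside the interval → strictly worse (loss $987).
$1541: below both → same outcome either way.
$24343: above both → same outcome either way.
Count: 4.

4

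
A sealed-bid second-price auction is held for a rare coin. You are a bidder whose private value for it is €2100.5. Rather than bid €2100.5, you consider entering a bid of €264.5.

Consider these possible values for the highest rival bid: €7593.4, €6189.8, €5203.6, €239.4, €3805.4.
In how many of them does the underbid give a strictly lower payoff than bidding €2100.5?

The deviation hurts exactly when the highest competing bid lies strictly between €264.5 and €2100.5 — underbidding then forfeits a profitable win.
€7593.4: above both → same outcome either way.
€6189.8: above both → same outcome either way.
€5203.6: above both → same outcome either way.
€239.4: below both → same outcome either way.
€3805.4: above both → same outcome either way.
Count: 0.

0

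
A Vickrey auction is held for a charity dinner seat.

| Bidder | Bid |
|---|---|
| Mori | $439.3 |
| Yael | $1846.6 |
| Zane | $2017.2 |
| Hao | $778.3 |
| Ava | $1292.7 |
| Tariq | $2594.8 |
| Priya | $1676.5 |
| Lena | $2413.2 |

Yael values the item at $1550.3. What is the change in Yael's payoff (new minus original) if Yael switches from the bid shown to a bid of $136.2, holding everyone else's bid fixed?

The highest bid among the other bidders is $2594.8; Yael's bid doesn't change that.
Original bid $1846.6: Yael is not highest (top rival bid is $2594.8); payoff $0.
Alternative bid $136.2: Yael is not highest (top rival bid is $2594.8); payoff $0.
Change in payoff = $0 − ($0) = $0.

$0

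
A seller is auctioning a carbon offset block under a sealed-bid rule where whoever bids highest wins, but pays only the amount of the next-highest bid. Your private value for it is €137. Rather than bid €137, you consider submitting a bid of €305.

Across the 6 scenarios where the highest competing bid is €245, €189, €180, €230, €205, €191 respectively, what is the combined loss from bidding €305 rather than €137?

€418

The deviation costs you only when the competing bid falls strictly between €137 and €305; elsewhere both bids give the same outcome.
€245: truthful payoff €0, deviation payoff −€108 → loss €108.
€189: truthful payoff €0, deviation payoff −€52 → loss €52.
€180: truthful payoff €0, deviation payoff −€43 → loss €43.
€230: truthful payoff €0, deviation payoff −€93 → loss €93.
€205: truthful payoff €0, deviation payoff −€68 → loss €68.
€191: truthful payoff €0, deviation payoff −€54 → loss €54.
Total loss = €108 + €52 + €43 + €93 + €68 + €54 = €418.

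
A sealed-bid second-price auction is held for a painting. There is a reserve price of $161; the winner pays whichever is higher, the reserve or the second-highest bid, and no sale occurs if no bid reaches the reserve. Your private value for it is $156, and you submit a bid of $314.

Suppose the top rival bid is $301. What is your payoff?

−$145

Your bid $314 is the highest and exceeds the reserve.
Price = max(second-highest bid, reserve) = max($301, $161) = $301.
Payoff = $156 − $301 = −$145.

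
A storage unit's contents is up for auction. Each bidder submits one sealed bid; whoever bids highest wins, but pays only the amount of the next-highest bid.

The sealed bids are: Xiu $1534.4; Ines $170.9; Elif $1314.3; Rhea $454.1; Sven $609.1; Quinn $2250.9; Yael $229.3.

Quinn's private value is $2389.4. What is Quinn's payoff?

$855

Highest bid: Quinn at $2250.9, so Quinn wins.
Second-highest bid: Xiu at $1534.4 — that is the price the winner pays.
Quinn's payoff = value − price = $2389.4 − $1534.4 = $855.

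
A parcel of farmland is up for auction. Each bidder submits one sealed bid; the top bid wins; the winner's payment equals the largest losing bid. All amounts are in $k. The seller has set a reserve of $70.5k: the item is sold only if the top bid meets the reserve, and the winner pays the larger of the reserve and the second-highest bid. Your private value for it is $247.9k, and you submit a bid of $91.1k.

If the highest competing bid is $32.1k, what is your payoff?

$177.4k

Your bid $91.1k is the highest and exceeds the reserve.
Price = max(second-highest bid, reserve) = max($32.1k, $70.5k) = $70.5k.
Payoff = $247.9k − $70.5k = $177.4k.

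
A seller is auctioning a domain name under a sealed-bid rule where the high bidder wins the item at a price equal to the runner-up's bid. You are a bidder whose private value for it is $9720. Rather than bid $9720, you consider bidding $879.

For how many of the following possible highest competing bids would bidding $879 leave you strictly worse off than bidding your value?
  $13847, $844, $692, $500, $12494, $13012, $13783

0

The deviation hurts exactly when the highest competing bid lies strictly between $879 and $9720 — underbidding then forfeits a profitable win.
$13847: above both → same outcome either way.
$844: below both → same outcome either way.
$692: below both → same outcome either way.
$500: below both → same outcome either way.
$12494: above both → same outcome either way.
$13012: above both → same outcome either way.
$13783: above both → same outcome either way.
Count: 0.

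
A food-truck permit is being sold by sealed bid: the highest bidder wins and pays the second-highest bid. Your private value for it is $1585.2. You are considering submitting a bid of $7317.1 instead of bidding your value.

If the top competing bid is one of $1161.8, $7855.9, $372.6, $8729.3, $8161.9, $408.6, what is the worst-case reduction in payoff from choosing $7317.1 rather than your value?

$1161.8: same outcome either way → loss $0.
$7855.9: same outcome either way → loss $0.
$372.6: same outcome either way → loss $0.
$8729.3: same outcome either way → loss $0.
$8161.9: same outcome either way → loss $0.
$408.6: same outcome either way → loss $0.
Maximum loss: $0.

$0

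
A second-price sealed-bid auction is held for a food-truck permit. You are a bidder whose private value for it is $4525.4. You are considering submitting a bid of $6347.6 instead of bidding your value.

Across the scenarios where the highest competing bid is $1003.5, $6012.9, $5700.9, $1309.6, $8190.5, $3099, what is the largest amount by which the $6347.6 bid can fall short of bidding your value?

$1003.5: same outcome either way → loss $0.
$6012.9: truthful gives $0, deviation gives −$1487.5 → loss $1487.5.
$5700.9: truthful gives $0, deviation gives −$1175.5 → loss $1175.5.
$1309.6: same outcome either way → loss $0.
$8190.5: same outcome either way → loss $0.
$3099: same outcome either way → loss $0.
Maximum loss: $1487.5.

$1487.5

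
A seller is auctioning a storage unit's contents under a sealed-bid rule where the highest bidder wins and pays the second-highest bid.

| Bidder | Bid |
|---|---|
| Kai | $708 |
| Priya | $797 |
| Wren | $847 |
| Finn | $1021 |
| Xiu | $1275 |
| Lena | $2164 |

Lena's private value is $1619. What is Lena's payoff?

Highest bid: Lena at $2164, so Lena wins.
Second-highest bid: Xiu at $1275 — that is the price the winner pays.
Lena's payoff = value − price = $1619 − $1275 = $344.

$344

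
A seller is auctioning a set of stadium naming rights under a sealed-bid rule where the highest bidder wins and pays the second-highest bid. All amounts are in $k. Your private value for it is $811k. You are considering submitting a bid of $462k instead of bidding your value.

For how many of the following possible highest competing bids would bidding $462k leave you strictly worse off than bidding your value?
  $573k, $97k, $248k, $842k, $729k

2

The deviation hurts exactly when the highest competing bid lies strictly between $462k and $811k — underbidding then forfeits a profitable win.
$573k: inside the interval → strictly worse (loss $238k).
$97k: below both → same outcome either way.
$248k: below both → same outcome either way.
$842k: above both → same outcome either way.
$729k: inside the interval → strictly worse (loss $82k).
Count: 2.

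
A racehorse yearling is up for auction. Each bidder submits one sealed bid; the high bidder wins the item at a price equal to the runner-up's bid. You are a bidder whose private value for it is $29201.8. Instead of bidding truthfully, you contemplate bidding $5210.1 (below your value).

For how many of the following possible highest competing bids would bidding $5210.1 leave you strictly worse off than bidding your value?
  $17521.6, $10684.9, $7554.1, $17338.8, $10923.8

5

The deviation hurts exactly when the highest competing bid lies strictly between $5210.1 and $29201.8 — underbidding then forfeits a profitable win.
$17521.6: inside the interval → strictly worse (loss $11680.2).
$10684.9: inside the interval → strictly worse (loss $18516.9).
$7554.1: inside the interval → strictly worse (loss $21647.7).
$17338.8: inside the interval → strictly worse (loss $11863).
$10923.8: inside the interval → strictly worse (loss $18278).
Count: 5.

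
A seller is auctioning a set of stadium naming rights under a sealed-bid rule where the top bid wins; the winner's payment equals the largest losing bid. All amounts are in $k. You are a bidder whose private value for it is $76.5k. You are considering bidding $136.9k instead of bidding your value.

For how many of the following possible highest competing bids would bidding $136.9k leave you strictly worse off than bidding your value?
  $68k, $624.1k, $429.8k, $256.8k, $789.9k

The deviation hurts exactly when the highest competing bid lies strictly between $76.5k and $136.9k — overbidding then wins at a price above your value.
$68k: below both → same outcome either way.
$624.1k: above both → same outcome either way.
$429.8k: above both → same outcome either way.
$256.8k: above both → same outcome either way.
$789.9k: above both → same outcome either way.
Count: 0.

0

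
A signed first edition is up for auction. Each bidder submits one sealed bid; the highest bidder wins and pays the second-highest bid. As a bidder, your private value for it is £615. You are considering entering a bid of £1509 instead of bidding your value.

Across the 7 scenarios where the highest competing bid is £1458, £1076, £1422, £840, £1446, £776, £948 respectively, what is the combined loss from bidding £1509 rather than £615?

The deviation costs you only when the competing bid falls strictly between £615 and £1509; elsewhere both bids give the same outcome.
£1458: truthful payoff £0, deviation payoff −£843 → loss £843.
£1076: truthful payoff £0, deviation payoff −£461 → loss £461.
£1422: truthful payoff £0, deviation payoff −£807 → loss £807.
£840: truthful payoff £0, deviation payoff −£225 → loss £225.
£1446: truthful payoff £0, deviation payoff −£831 → loss £831.
£776: truthful payoff £0, deviation payoff −£161 → loss £161.
£948: truthful payoff £0, deviation payoff −£333 → loss £333.
Total loss = £843 + £461 + £807 + £225 + £831 + £161 + £333 = £3661.

£3661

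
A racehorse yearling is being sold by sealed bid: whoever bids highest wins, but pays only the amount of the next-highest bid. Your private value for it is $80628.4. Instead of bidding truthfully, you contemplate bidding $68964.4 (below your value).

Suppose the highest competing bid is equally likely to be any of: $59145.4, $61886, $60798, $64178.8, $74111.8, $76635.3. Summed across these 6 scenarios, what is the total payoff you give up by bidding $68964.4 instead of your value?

$10509.7

The deviation costs you only when the competing bid falls strictly between $68964.4 and $80628.4; elsewhere both bids give the same outcome.
$59145.4: outcomes coincide → loss $0.
$61886: outcomes coincide → loss $0.
$60798: outcomes coincide → loss $0.
$64178.8: outcomes coincide → loss $0.
$74111.8: truthful payoff $6516.6, deviation payoff $0 → loss $6516.6.
$76635.3: truthful payoff $3993.1, deviation payoff $0 → loss $3993.1.
Total loss = $6516.6 + $3993.1 = $10509.7.
Because the price is fixed by the runner-up's bid, deviating from your value can only change a good outcome into a bad one — never the reverse.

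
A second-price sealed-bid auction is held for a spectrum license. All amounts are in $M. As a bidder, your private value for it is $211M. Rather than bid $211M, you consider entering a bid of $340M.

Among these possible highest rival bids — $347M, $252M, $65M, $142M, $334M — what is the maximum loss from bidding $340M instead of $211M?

$123M

$347M: same outcome either way → loss $0M.
$252M: truthful gives $0M, deviation gives −$41M → loss $41M.
$65M: same outcome either way → loss $0M.
$142M: same outcome either way → loss $0M.
$334M: truthful gives $0M, deviation gives −$123M → loss $123M.
Maximum loss: $123M.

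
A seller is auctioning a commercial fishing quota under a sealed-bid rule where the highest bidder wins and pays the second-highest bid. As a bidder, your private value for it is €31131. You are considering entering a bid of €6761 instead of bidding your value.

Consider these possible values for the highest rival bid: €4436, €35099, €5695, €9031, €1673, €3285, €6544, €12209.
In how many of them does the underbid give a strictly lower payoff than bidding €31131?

2

The deviation hurts exactly when the highest competing bid lies strictly between €6761 and €31131 — underbidding then forfeits a profitable win.
€4436: below both → same outcome either way.
€35099: above both → same outcome either way.
€5695: below both → same outcome either way.
€9031: inside the interval → strictly worse (loss €22100).
€1673: below both → same outcome either way.
€3285: below both → same outcome either way.
€6544: below both → same outcome either way.
€12209: inside the interval → strictly worse (loss €18922).
Count: 2.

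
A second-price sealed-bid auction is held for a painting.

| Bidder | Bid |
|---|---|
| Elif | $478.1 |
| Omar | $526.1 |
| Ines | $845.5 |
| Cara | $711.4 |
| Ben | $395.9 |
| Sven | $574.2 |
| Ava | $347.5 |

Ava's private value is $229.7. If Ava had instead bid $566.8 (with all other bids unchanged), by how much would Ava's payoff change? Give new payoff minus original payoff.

$0

The highest bid among the other bidders is $845.5; Ava's bid doesn't change that.
Original bid $347.5: Ava is not highest (top rival bid is $845.5); payoff $0.
Alternative bid $566.8: Ava is not highest (top rival bid is $845.5); payoff $0.
Change in payoff = $0 − ($0) = $0.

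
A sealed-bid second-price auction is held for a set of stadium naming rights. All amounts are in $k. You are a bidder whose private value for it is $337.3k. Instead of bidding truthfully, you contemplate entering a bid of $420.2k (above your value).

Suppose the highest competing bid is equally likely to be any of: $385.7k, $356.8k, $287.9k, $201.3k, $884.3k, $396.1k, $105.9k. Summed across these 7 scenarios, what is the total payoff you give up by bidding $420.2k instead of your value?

$126.7k

The deviation costs you only when the competing bid falls strictly between $337.3k and $420.2k; elsewhere both bids give the same outcome.
$385.7k: truthful payoff $0k, deviation payoff −$48.4k → loss $48.4k.
$356.8k: truthful payoff $0k, deviation payoff −$19.5k → loss $19.5k.
$287.9k: outcomes coincide → loss $0k.
$201.3k: outcomes coincide → loss $0k.
$884.3k: outcomes coincide → loss $0k.
$396.1k: truthful payoff $0k, deviation payoff −$58.8k → loss $58.8k.
$105.9k: outcomes coincide → loss $0k.
Total loss = $48.4k + $19.5k + $58.8k = $126.7k.
In a second-price auction your bid sets only whether you win, not what you pay, so bidding your true value is weakly dominant.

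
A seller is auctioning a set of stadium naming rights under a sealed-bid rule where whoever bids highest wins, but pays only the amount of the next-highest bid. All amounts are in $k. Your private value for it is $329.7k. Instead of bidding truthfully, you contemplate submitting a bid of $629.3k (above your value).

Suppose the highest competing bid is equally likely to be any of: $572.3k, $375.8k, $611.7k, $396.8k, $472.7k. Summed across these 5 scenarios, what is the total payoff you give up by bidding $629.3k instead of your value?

The deviation costs you only when the competing bid falls strictly between $329.7k and $629.3k; elsewhere both bids give the same outcome.
$572.3k: truthful payoff $0k, deviation payoff −$242.6k → loss $242.6k.
$375.8k: truthful payoff $0k, deviation payoff −$46.1k → loss $46.1k.
$611.7k: truthful payoff $0k, deviation payoff −$282k → loss $282k.
$396.8k: truthful payoff $0k, deviation payoff −$67.1k → loss $67.1k.
$472.7k: truthful payoff $0k, deviation payoff −$143k → loss $143k.
Total loss = $242.6k + $46.1k + $282k + $67.1k + $143k = $780.8k.

$780.8k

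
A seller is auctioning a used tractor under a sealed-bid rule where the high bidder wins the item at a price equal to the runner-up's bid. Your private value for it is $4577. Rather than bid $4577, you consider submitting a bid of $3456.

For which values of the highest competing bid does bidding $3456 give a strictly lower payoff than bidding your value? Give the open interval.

If the competing bid is below $3456, both bids win at the same price — no difference.
If it is above $4577, both bids lose — no difference.
If it lies strictly between $3456 and $4577, bidding your value wins at a price below your value (positive payoff) while bidding $3456 loses (payoff 0).
So the deviation strictly hurts on the open interval ($3456, $4577).

($3456, $4577)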